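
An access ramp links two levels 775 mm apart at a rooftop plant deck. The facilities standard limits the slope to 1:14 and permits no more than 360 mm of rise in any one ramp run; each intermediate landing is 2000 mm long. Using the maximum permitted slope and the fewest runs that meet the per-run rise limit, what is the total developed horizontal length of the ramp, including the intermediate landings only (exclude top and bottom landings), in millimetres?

⌈775/360⌉ = 3 ramp runs. That means 2 intermediate landings.
Horizontal run for 775 mm of rise at 1:14 is 775 × 14 = 10850 mm.
2 intermediate landings contribute 2 × 2000 = 4000 mm.
Total developed length = 10850 + 4000 = 14850 mm.

14850 mm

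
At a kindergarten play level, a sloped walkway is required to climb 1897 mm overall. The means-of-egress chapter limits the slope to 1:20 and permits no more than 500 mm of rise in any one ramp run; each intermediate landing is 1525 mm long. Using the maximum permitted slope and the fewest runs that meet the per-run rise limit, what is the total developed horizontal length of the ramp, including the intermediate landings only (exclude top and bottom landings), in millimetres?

42515 mm

1897 / 500 = 3.79, so 4 ramp runs are needed. That means 3 intermediate landings.
Horizontal run for 1897 mm of rise at 1:20 is 1897 × 20 = 37940 mm.
Intermediate landings: 3 × 1525 = 4575 mm.
Total developed length = 37940 + 4575 = 42515 mm.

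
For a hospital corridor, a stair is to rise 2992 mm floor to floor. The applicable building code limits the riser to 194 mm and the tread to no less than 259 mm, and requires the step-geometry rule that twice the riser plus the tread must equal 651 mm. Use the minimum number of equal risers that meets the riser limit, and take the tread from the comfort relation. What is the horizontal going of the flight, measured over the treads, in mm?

2992 / 194 = 15.42, so 16 risers are needed.
R = 2992 ÷ 16 = 187 mm.
Tread T = 651 − 2 × 187 = 277 mm (≥ 259 mm).
16 risers give 15 treads; going = 15 × 277 = 4155 mm.

4155 mm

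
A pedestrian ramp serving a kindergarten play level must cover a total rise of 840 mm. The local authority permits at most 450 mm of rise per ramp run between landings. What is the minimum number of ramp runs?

840 / 450 = 1.87, so 2 ramp runs are needed.

2 runs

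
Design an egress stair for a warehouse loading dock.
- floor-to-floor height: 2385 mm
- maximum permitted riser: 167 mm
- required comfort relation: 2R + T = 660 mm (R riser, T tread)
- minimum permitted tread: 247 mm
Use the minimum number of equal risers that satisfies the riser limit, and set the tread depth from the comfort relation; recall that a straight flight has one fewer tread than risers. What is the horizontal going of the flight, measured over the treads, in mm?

4788 mm

2385 / 167 = 14.28, so 15 risers are needed.
Each riser is 2385/15 = 159 mm (≤ 167 mm).
Tread T = 660 − 2 × 159 = 342 mm (≥ 247 mm).
15 risers give 14 treads; going = 14 × 342 = 4788 mm.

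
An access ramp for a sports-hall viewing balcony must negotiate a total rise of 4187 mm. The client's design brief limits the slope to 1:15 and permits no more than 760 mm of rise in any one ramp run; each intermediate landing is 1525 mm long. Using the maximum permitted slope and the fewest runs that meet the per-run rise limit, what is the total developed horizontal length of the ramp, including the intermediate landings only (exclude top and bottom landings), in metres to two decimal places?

At most 760 each: 4187/760 = 5.51, giving 6 ramp runs. That means 5 intermediate landings.
Horizontal run for 4187 mm of rise at 1:15 is 4187 × 15 = 62805 mm.
Intermediate landings: 5 × 1525 = 7625 mm.
Total developed length = 62805 + 7625 = 70430 mm.
= 70.43 m.

70.43 m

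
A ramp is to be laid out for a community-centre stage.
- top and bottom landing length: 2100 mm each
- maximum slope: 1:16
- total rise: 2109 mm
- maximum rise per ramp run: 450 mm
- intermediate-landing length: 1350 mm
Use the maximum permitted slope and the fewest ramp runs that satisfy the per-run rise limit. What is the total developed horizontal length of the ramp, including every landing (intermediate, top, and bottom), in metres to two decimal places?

At most 450 each: 2109/450 = 4.69, giving 5 ramp runs. That means 4 intermediate landings.
Ramp run (horizontal) at 1:16: 2109 × 16 = 33744 mm.
Intermediate landings: 4 × 1350 = 5400 mm.
Top and bottom landings: 2 × 2100 = 4200 mm.
Total = 33744 + 5400 + 4200 = 43344 mm.
= 43.34 m.

43.34 m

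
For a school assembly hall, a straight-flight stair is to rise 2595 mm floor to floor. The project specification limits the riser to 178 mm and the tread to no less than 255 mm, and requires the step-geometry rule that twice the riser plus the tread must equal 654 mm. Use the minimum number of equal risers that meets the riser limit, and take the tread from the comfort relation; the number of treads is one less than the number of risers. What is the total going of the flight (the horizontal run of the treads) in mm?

4312 mm

At most 178 each: 2595/178 = 14.58, giving 15 risers.
R = 2595 ÷ 15 = 173 mm.
T = 654 − 2·173 = 308 mm, which satisfies the 255 mm minimum.
15 risers give 14 treads; going = 14 × 308 = 4312 mm.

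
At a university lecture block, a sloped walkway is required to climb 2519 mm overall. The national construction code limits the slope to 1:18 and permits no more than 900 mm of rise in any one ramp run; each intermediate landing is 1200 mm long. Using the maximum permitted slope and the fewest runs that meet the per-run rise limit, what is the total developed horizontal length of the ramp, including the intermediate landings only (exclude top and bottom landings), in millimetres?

47742 mm

⌈2519/900⌉ = 3 ramp runs. That means 2 intermediate landings.
Horizontal run for 2519 mm of rise at 1:18 is 2519 × 18 = 45342 mm.
2 intermediate landings contribute 2 × 1200 = 2400 mm.
Total developed length = 45342 + 2400 = 47742 mm.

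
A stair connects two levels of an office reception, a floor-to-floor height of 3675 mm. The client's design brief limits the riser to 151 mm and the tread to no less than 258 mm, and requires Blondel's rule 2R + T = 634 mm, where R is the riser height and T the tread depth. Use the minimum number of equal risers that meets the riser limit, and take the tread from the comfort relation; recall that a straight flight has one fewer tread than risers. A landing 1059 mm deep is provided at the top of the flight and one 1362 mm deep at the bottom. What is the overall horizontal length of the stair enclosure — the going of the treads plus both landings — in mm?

At most 151 each: 3675/151 = 24.34, giving 25 risers.
Riser R = 3675 / 25 = 147 mm, within the 151 mm limit.
From 2R + T = 634: T = 634 − 294 = 340 mm.
Going = (25 − 1) × 340 = 8160 mm.
Enclosure = 8160 + 1059 + 1362 = 10581 mm.

10581 mm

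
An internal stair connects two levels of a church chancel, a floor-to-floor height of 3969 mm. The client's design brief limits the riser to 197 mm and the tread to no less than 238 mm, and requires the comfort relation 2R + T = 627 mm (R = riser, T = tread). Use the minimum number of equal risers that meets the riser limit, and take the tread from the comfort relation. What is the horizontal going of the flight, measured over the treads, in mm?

3969 / 197 = 20.15, so 21 risers are needed.
Each riser is 3969/21 = 189 mm (≤ 197 mm).
T = 627 − 2·189 = 249 mm, which satisfies the 238 mm minimum.
Treads = 21 − 1 = 20; going = 20 × 249 = 4980 mm.

4980 mm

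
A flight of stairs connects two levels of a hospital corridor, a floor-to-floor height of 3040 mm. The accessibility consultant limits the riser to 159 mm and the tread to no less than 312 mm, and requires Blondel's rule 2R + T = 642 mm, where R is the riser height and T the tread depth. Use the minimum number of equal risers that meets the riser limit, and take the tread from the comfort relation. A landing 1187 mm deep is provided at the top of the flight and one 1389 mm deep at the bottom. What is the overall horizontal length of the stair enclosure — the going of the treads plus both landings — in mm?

8998 mm

⌈3040/159⌉ = 20 risers.
R = 3040 ÷ 20 = 152 mm.
Tread T = 642 − 2 × 152 = 338 mm (≥ 312 mm).
Going = (20 − 1) × 338 = 6422 mm.
Add landings: 6422 + 1187 + 1389 = 8998 mm.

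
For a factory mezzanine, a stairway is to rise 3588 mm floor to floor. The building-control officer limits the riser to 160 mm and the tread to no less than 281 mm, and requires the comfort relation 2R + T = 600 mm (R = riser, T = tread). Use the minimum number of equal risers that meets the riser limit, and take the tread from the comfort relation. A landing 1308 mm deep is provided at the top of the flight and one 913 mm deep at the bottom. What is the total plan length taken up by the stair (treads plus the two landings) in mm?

⌈3588/160⌉ = 23 risers.
R = 3588 ÷ 23 = 156 mm.
From 2R + T = 600: T = 600 − 312 = 288 mm.
Going = (23 − 1) × 288 = 6336 mm.
Add landings: 6336 + 1308 + 913 = 8557 mm.

8557 mm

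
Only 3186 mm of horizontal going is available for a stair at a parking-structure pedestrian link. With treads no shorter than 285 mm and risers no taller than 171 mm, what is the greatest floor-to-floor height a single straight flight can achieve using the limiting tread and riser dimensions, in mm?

Treads that fit: ⌊3186 / 285⌋ = 11.
Risers = treads + 1 = 12.
Maximum height = 12 × 171 = 2052 mm.

2052 mm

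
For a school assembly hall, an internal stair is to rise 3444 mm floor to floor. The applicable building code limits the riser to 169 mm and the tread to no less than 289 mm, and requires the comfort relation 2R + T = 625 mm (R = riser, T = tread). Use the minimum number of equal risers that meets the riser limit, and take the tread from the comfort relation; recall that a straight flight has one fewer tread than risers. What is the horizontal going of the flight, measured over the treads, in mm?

5940 mm

3444 / 169 = 20.379 → round up to 21 risers.
Each riser is 3444/21 = 164 mm (≤ 169 mm).
From 2R + T = 625: T = 625 − 328 = 297 mm.
21 risers give 20 treads; going = 20 × 297 = 5940 mm.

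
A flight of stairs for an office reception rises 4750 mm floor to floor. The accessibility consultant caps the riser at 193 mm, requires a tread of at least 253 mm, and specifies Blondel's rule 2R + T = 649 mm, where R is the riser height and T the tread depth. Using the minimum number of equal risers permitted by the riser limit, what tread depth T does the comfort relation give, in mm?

269 mm

At most 193 each: 4750/193 = 24.61, giving 25 risers.
Riser R = 4750 / 25 = 190 mm, within the 193 mm limit.
Tread T = 649 − 2 × 190 = 269 mm (≥ 253 mm).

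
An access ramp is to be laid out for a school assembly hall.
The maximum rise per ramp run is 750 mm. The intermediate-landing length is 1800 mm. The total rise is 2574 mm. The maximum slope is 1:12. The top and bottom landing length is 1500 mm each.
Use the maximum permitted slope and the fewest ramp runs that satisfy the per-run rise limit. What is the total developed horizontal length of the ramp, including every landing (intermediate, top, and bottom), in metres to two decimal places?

⌈2574/750⌉ = 4 ramp runs. That means 3 intermediate landings.
Ramp run (horizontal) at 1:12: 2574 × 12 = 30888 mm.
3 intermediate landings contribute 3 × 1800 = 5400 mm.
Top and bottom landings: 2 × 1500 = 3000 mm.
Total = 30888 + 5400 + 3000 = 39288 mm.
= 39.29 m.

39.29 m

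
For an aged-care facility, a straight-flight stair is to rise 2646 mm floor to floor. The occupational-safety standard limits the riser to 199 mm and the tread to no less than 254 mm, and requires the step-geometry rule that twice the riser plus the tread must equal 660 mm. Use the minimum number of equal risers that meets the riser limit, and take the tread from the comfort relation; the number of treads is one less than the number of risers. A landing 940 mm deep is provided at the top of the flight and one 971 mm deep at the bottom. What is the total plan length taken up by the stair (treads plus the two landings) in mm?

At most 199 each: 2646/199 = 13.30, giving 14 risers.
Riser R = 2646 / 14 = 189 mm, within the 199 mm limit.
T = 660 − 2·189 = 282 mm, which satisfies the 254 mm minimum.
Going = (14 − 1) × 282 = 3666 mm.
Enclosure = 3666 + 940 + 971 = 5577 mm.

5577 mm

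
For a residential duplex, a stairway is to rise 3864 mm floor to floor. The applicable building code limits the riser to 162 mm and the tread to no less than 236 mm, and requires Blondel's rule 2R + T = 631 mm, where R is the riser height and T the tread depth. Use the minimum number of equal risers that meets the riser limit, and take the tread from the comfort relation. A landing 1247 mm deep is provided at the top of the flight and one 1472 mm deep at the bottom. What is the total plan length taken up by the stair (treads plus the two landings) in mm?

3864 / 162 = 23.85, so 24 risers are needed.
Riser R = 3864 / 24 = 161 mm, within the 162 mm limit.
Tread T = 631 − 2 × 161 = 309 mm (≥ 236 mm).
24 risers give 23 treads; going = 23 × 309 = 7107 mm.
Add landings: 7107 + 1247 + 1472 = 9826 mm.

9826 mm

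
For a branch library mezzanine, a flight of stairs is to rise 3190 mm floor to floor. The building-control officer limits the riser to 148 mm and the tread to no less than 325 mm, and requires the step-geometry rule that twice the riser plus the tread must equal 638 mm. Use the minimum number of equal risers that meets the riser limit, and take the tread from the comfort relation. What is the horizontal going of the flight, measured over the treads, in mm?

7308 mm

3190 / 148 = 21.554 → round up to 22 risers.
R = 3190 ÷ 22 = 145 mm.
From 2R + T = 638: T = 638 − 290 = 348 mm.
Going = (22 − 1) × 348 = 7308 mm.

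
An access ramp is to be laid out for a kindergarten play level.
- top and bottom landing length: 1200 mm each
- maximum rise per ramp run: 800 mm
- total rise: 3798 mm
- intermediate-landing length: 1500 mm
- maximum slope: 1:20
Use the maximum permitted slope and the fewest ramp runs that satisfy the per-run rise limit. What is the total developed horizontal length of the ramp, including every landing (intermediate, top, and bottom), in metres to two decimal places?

At most 800 each: 3798/800 = 4.75, giving 5 ramp runs. That means 4 intermediate landings.
Horizontal run for 3798 mm of rise at 1:20 is 3798 × 20 = 75960 mm.
4 intermediate landings contribute 4 × 1500 = 6000 mm.
Top and bottom landings: 2 × 1200 = 2400 mm.
Total = 75960 + 6000 + 2400 = 84360 mm.
= 84.36 m.

84.36 m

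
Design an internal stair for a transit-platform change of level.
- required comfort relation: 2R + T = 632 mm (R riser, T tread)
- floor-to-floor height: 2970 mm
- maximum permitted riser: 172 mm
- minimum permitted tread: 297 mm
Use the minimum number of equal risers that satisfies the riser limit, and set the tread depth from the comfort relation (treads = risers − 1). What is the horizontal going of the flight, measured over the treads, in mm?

5134 mm

2970 / 172 = 17.267 → round up to 18 risers.
Each riser is 2970/18 = 165 mm (≤ 172 mm).
T = 632 − 2·165 = 302 mm, which satisfies the 297 mm minimum.
18 risers give 17 treads; going = 17 × 302 = 5134 mm.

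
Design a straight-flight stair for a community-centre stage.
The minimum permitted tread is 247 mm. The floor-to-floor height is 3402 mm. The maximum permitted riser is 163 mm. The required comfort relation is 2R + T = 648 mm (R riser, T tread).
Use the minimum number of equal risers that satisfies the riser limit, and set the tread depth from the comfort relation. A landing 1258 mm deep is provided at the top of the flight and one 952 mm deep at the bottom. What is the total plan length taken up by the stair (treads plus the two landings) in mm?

8690 mm

At most 163 each: 3402/163 = 20.87, giving 21 risers.
R = 3402 ÷ 21 = 162 mm.
T = 648 − 2·162 = 324 mm, which satisfies the 247 mm minimum.
21 risers give 20 treads; going = 20 × 324 = 6480 mm.
Enclosure = 6480 + 1258 + 952 = 8690 mm.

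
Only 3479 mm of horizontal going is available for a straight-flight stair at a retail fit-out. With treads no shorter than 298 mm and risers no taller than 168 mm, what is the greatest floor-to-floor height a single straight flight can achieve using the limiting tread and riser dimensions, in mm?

2016 mm

3479 / 298 = 11.67, so 11 treads fit.
Risers = treads + 1 = 12.
Maximum height = 12 × 168 = 2016 mm.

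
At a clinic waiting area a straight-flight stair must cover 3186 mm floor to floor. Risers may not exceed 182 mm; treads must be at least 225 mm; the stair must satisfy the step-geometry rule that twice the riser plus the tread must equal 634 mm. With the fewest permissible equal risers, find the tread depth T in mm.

280 mm

3186 / 182 = 17.505 → round up to 18 risers.
Each riser is 3186/18 = 177 mm (≤ 182 mm).
Tread T = 634 − 2 × 177 = 280 mm (≥ 225 mm).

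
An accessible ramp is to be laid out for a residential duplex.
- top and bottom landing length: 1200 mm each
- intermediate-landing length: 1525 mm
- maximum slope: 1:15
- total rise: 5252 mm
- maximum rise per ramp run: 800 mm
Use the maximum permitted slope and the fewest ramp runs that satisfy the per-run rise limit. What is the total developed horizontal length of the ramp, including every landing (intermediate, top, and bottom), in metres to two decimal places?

90.33 m

⌈5252/800⌉ = 7 ramp runs. That means 6 intermediate landings.
Ramp run (horizontal) at 1:15: 5252 × 15 = 78780 mm.
Intermediate landings: 6 × 1525 = 9150 mm.
Top and bottom landings: 2 × 1200 = 2400 mm.
Total = 78780 + 9150 + 2400 = 90330 mm.
= 90.33 m.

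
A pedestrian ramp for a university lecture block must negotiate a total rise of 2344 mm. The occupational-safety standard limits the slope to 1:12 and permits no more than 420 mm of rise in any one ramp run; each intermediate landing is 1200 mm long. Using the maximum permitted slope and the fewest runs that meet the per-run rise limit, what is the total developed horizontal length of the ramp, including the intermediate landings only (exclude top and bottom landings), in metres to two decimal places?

34.13 m

2344 / 420 = 5.581 → round up to 6 ramp runs. That means 5 intermediate landings.
Horizontal run for 2344 mm of rise at 1:12 is 2344 × 12 = 28128 mm.
Intermediate landings: 5 × 1200 = 6000 mm.
Total developed length = 28128 + 6000 = 34128 mm.
= 34.13 m.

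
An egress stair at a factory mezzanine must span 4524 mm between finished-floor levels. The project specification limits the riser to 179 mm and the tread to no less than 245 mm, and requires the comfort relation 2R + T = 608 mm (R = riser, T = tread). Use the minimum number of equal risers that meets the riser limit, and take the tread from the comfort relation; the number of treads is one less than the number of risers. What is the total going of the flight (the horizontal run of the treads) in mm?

⌈4524/179⌉ = 26 risers.
Riser R = 4524 / 26 = 174 mm, within the 179 mm limit.
From 2R + T = 608: T = 608 − 348 = 260 mm.
Treads = 26 − 1 = 25; going = 25 × 260 = 6500 mm.

6500 mm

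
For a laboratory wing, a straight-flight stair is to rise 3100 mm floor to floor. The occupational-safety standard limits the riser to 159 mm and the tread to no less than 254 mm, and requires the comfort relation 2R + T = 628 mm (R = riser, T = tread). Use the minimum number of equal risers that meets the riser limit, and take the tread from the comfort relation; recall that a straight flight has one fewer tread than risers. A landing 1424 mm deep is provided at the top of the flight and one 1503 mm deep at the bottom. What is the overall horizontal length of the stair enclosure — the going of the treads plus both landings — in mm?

⌈3100/159⌉ = 20 risers.
Riser R = 3100 / 20 = 155 mm, within the 159 mm limit.
T = 628 − 2·155 = 318 mm, which satisfies the 254 mm minimum.
20 risers give 19 treads; going = 19 × 318 = 6042 mm.
Add landings: 6042 + 1424 + 1503 = 8969 mm.

8969 mm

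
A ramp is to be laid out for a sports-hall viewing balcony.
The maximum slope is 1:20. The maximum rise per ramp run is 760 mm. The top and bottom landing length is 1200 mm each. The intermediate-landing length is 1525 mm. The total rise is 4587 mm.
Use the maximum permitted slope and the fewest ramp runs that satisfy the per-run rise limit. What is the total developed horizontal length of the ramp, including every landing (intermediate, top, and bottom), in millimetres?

103290 mm

4587 / 760 = 6.036 → round up to 7 ramp runs. That means 6 intermediate landings.
Ramp run (horizontal) at 1:20: 4587 × 20 = 91740 mm.
Intermediate landings: 6 × 1525 = 9150 mm.
Top and bottom landings: 2 × 1200 = 2400 mm.
Total = 91740 + 9150 + 2400 = 103290 mm.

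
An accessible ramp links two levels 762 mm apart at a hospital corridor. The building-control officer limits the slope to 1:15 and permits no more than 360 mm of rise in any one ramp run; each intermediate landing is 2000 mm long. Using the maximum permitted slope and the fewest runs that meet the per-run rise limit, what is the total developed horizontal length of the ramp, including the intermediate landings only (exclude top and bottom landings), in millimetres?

15430 mm

762 / 360 = 2.12, so 3 ramp runs are needed. That means 2 intermediate landings.
Ramp run (horizontal) at 1:15: 762 × 15 = 11430 mm.
2 intermediate landings contribute 2 × 2000 = 4000 mm.
Total developed length = 11430 + 4000 = 15430 mm.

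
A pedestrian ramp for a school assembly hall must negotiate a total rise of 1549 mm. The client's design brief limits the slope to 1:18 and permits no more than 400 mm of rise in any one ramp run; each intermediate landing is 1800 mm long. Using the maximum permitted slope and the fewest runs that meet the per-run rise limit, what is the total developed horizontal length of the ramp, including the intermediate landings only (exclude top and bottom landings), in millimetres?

At most 400 each: 1549/400 = 3.87, giving 4 ramp runs. That means 3 intermediate landings.
Horizontal run for 1549 mm of rise at 1:18 is 1549 × 18 = 27882 mm.
3 intermediate landings contribute 3 × 1800 = 5400 mm.
Total developed length = 27882 + 5400 = 33282 mm.

33282 mm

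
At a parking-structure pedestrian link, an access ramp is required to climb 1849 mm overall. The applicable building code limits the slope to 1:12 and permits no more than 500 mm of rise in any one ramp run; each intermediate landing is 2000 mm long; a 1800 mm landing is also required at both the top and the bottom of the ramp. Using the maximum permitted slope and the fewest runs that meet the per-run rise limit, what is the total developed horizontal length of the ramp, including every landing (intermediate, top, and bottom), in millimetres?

1849 / 500 = 3.70, so 4 ramp runs are needed. That means 3 intermediate landings.
Horizontal run for 1849 mm of rise at 1:12 is 1849 × 12 = 22188 mm.
Intermediate landings: 3 × 2000 = 6000 mm.
Top and bottom landings: 2 × 1800 = 3600 mm.
Total = 22188 + 6000 + 3600 = 31788 mm.

31788 mm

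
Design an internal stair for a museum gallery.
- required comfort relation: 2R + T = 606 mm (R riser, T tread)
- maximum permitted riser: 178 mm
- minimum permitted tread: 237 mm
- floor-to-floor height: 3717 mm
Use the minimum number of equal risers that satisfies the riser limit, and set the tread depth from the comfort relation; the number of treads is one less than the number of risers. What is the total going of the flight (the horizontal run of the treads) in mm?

At most 178 each: 3717/178 = 20.88, giving 21 risers.
Riser R = 3717 / 21 = 177 mm, within the 178 mm limit.
From 2R + T = 606: T = 606 − 354 = 252 mm.
Treads = 21 − 1 = 20; going = 20 × 252 = 5040 mm.

5040 mm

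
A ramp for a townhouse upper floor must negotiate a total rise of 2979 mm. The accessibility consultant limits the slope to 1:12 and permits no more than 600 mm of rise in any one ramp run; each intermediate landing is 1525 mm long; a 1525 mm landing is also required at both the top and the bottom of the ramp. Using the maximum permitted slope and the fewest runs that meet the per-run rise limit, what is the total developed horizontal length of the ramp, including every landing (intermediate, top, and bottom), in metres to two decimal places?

44.90 m

2979 / 600 = 4.965 → round up to 5 ramp runs. That means 4 intermediate landings.
Horizontal run for 2979 mm of rise at 1:12 is 2979 × 12 = 35748 mm.
4 intermediate landings contribute 4 × 1525 = 6100 mm.
Top and bottom landings: 2 × 1525 = 3050 mm.
Total = 35748 + 6100 + 3050 = 44898 mm.
= 44.90 m.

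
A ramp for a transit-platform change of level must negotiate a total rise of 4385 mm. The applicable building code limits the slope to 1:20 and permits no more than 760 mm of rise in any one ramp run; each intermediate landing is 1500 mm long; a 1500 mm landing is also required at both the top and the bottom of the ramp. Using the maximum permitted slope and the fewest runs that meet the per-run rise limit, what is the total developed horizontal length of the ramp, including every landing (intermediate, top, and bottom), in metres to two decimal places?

⌈4385/760⌉ = 6 ramp runs. That means 5 intermediate landings.
Ramp run (horizontal) at 1:20: 4385 × 20 = 87700 mm.
Intermediate landings: 5 × 1500 = 7500 mm.
Top and bottom landings: 2 × 1500 = 3000 mm.
Total = 87700 + 7500 + 3000 = 98200 mm.
= 98.20 m.

98.20 m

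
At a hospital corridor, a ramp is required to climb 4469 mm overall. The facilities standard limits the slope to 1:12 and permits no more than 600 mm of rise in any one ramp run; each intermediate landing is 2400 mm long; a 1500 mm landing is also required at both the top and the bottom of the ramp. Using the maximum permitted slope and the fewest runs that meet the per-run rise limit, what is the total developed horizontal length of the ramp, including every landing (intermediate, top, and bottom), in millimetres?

73428 mm

⌈4469/600⌉ = 8 ramp runs. That means 7 intermediate landings.
Ramp run (horizontal) at 1:12: 4469 × 12 = 53628 mm.
Intermediate landings: 7 × 2400 = 16800 mm.
Top and bottom landings: 2 × 1500 = 3000 mm.
Total = 53628 + 16800 + 3000 = 73428 mm.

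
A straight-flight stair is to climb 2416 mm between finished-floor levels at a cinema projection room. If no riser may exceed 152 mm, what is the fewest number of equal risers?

16 risers

At most 152 each: 2416/152 = 15.89, giving 16 risers.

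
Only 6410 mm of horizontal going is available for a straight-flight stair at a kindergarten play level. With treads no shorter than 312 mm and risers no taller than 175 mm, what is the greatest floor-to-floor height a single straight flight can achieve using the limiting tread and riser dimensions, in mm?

3675 mm

Treads that fit: ⌊6410 / 312⌋ = 20.
Risers = treads + 1 = 21.
Maximum height = 21 × 175 = 3675 mm.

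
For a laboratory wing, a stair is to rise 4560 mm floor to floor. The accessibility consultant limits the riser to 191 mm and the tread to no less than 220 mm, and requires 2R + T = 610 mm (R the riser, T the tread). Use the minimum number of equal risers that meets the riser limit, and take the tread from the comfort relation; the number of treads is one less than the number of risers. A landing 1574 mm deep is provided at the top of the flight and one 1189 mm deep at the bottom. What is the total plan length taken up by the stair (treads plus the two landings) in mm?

4560 / 191 = 23.874 → round up to 24 risers.
Riser R = 4560 / 24 = 190 mm, within the 191 mm limit.
T = 610 − 2·190 = 230 mm, which satisfies the 220 mm minimum.
Treads = 24 − 1 = 23; going = 23 × 230 = 5290 mm.
Add landings: 5290 + 1574 + 1189 = 8053 mm.

8053 mm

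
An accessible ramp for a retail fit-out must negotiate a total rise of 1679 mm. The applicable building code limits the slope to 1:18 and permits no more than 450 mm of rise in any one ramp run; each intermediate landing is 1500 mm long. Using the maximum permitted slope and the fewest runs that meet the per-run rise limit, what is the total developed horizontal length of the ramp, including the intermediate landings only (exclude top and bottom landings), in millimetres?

34722 mm

At most 450 each: 1679/450 = 3.73, giving 4 ramp runs. That means 3 intermediate landings.
Ramp run (horizontal) at 1:18: 1679 × 18 = 30222 mm.
Intermediate landings: 3 × 1500 = 4500 mm.
Total developed length = 30222 + 4500 = 34722 mm.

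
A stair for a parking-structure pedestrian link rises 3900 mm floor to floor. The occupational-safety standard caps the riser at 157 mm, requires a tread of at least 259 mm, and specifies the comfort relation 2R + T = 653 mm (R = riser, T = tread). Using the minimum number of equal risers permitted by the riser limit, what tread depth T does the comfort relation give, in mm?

3900 / 157 = 24.841 → round up to 25 risers.
Each riser is 3900/25 = 156 mm (≤ 157 mm).
T = 653 − 2·156 = 341 mm, which satisfies the 259 mm minimum.

341 mm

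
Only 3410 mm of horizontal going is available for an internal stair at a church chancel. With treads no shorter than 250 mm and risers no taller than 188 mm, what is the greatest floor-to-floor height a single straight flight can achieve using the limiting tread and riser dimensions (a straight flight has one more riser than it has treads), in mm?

2632 mm

Treads that fit: ⌊3410 / 250⌋ = 13.
Risers = treads + 1 = 14.
Maximum height = 14 × 188 = 2632 mm.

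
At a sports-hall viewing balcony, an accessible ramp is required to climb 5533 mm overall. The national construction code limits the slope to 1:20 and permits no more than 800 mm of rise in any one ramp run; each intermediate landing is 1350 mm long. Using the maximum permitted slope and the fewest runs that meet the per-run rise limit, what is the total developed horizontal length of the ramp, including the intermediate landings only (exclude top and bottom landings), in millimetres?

⌈5533/800⌉ = 7 ramp runs. That means 6 intermediate landings.
Horizontal run for 5533 mm of rise at 1:20 is 5533 × 20 = 110660 mm.
Intermediate landings: 6 × 1350 = 8100 mm.
Total developed length = 110660 + 8100 = 118760 mm.

118760 mm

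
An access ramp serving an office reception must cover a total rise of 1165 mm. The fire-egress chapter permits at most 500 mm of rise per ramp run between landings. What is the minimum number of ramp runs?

At most 500 each: 1165/500 = 2.33, giving 3 ramp runs.

3 runs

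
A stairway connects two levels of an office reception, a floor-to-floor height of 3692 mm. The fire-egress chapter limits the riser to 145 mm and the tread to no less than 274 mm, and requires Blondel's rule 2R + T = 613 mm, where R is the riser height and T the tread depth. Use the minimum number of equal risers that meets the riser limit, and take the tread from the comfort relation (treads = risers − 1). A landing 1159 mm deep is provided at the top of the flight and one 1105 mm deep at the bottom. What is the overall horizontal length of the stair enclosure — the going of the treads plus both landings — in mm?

10489 mm

3692 / 145 = 25.462 → round up to 26 risers.
Riser R = 3692 / 26 = 142 mm, within the 145 mm limit.
From 2R + T = 613: T = 613 − 284 = 329 mm.
Treads = 26 − 1 = 25; going = 25 × 329 = 8225 mm.
Add landings: 8225 + 1159 + 1105 = 10489 mm.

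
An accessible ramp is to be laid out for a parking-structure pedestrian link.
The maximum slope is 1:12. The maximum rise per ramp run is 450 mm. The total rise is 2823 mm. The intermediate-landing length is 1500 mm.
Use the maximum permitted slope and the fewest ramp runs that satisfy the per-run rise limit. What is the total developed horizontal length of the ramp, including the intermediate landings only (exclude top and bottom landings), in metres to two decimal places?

⌈2823/450⌉ = 7 ramp runs. That means 6 intermediate landings.
Ramp run (horizontal) at 1:12: 2823 × 12 = 33876 mm.
Intermediate landings: 6 × 1500 = 9000 mm.
Total developed length = 33876 + 9000 = 42876 mm.
= 42.88 m.

42.88 m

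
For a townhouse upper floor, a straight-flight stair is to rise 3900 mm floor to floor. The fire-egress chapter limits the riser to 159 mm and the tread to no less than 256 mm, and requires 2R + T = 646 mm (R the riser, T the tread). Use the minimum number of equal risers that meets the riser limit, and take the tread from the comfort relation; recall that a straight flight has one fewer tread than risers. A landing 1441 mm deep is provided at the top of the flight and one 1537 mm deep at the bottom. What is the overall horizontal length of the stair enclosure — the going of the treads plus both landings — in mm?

10994 mm

3900 / 159 = 24.528 → round up to 25 risers.
Riser R = 3900 / 25 = 156 mm, within the 159 mm limit.
T = 646 − 2·156 = 334 mm, which satisfies the 256 mm minimum.
Treads = 25 − 1 = 24; going = 24 × 334 = 8016 mm.
Add landings: 8016 + 1441 + 1537 = 10994 mm.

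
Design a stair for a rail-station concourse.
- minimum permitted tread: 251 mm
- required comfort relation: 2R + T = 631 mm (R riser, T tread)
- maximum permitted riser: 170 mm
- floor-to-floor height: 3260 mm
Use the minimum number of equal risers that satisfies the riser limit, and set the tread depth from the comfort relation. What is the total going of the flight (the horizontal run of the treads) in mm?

3260 / 170 = 19.18, so 20 risers are needed.
Each riser is 3260/20 = 163 mm (≤ 170 mm).
From 2R + T = 631: T = 631 − 326 = 305 mm.
Going = (20 − 1) × 305 = 5795 mm.

5795 mm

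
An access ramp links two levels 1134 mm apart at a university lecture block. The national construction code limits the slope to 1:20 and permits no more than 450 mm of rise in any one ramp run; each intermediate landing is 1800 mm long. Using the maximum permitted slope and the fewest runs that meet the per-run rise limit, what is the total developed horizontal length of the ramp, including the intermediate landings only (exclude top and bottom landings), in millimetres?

1134 / 450 = 2.520 → round up to 3 ramp runs. That means 2 intermediate landings.
Ramp run (horizontal) at 1:20: 1134 × 20 = 22680 mm.
Intermediate landings: 2 × 1800 = 3600 mm.
Total developed length = 22680 + 3600 = 26280 mm.

26280 mm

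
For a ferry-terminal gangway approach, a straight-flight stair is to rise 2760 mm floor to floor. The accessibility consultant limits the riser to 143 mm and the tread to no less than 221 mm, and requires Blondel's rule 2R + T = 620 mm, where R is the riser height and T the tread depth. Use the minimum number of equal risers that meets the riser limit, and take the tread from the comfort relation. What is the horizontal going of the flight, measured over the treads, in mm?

2760 / 143 = 19.301 → round up to 20 risers.
Riser R = 2760 / 20 = 138 mm, within the 143 mm limit.
From 2R + T = 620: T = 620 − 276 = 344 mm.
Treads = 20 − 1 = 19; going = 19 × 344 = 6536 mm.

6536 mm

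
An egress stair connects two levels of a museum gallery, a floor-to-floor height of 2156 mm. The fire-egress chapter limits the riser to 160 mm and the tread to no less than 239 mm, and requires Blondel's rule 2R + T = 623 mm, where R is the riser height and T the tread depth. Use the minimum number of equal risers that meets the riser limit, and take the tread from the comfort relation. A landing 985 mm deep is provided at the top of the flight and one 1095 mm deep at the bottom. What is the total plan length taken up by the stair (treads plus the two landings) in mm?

2156 / 160 = 13.475 → round up to 14 risers.
Riser R = 2156 / 14 = 154 mm, within the 160 mm limit.
T = 623 − 2·154 = 315 mm, which satisfies the 239 mm minimum.
Treads = 14 − 1 = 13; going = 13 × 315 = 4095 mm.
Add landings: 4095 + 985 + 1095 = 6175 mm.

6175 mm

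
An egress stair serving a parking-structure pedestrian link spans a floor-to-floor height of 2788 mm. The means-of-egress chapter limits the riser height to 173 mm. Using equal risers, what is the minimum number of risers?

17 risers

At most 173 each: 2788/173 = 16.12, giving 17 risers.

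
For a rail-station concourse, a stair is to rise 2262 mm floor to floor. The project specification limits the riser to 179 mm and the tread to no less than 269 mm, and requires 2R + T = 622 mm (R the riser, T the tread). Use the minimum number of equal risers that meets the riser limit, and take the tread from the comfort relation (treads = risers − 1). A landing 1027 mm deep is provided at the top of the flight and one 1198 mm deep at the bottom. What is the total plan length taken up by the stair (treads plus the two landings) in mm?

5513 mm

⌈2262/179⌉ = 13 risers.
Each riser is 2262/13 = 174 mm (≤ 179 mm).
T = 622 − 2·174 = 274 mm, which satisfies the 269 mm minimum.
Going = (13 − 1) × 274 = 3288 mm.
Enclosure = 3288 + 1027 + 1198 = 5513 mm.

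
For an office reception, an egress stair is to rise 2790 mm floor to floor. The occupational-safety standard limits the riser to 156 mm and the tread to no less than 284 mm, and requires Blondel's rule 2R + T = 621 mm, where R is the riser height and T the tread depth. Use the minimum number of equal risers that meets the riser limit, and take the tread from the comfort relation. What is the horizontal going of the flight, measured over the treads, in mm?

5287 mm

2790 / 156 = 17.88, so 18 risers are needed.
Riser R = 2790 / 18 = 155 mm, within the 156 mm limit.
From 2R + T = 621: T = 621 − 310 = 311 mm.
Going = (18 − 1) × 311 = 5287 mm.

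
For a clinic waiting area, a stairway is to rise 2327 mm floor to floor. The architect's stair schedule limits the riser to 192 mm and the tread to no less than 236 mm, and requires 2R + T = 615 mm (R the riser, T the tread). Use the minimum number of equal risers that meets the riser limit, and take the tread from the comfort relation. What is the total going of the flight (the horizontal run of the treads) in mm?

3084 mm

2327 / 192 = 12.12, so 13 risers are needed.
Each riser is 2327/13 = 179 mm (≤ 192 mm).
T = 615 − 2·179 = 257 mm, which satisfies the 236 mm minimum.
Going = (13 − 1) × 257 = 3084 mm.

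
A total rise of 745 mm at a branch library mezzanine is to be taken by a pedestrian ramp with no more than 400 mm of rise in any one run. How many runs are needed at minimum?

2 runs

At most 400 each: 745/400 = 1.86, giving 2 ramp runs.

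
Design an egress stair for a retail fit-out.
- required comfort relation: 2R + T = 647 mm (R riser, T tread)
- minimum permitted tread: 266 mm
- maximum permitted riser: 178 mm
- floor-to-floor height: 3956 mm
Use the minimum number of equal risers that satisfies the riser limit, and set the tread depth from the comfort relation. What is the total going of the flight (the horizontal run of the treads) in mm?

6666 mm

⌈3956/178⌉ = 23 risers.
R = 3956 ÷ 23 = 172 mm.
T = 647 − 2·172 = 303 mm, which satisfies the 266 mm minimum.
Going = (23 − 1) × 303 = 6666 mm.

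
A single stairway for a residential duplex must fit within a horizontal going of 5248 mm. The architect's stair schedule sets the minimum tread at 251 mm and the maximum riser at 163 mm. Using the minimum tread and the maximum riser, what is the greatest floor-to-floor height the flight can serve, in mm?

3423 mm

Treads that fit: ⌊5248 / 251⌋ = 20.
Risers = treads + 1 = 21.
Maximum height = 21 × 163 = 3423 mm.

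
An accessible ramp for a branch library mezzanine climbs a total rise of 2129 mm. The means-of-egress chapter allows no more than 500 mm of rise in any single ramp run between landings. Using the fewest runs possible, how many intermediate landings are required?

At most 500 each: 2129/500 = 4.26, giving 5 ramp runs.
5 runs are separated by 4 intermediate landings.

4 intermediate landings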